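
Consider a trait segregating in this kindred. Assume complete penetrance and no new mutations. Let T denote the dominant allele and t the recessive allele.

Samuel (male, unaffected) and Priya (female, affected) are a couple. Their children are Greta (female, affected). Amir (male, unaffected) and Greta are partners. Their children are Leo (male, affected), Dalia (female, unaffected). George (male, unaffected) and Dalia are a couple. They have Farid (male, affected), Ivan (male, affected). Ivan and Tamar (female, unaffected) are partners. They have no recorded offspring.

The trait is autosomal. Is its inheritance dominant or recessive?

George and Dalia are both unaffected yet have an affected child Farid. Under dominance, an affected child requires at least one affected parent, so the trait cannot be dominant.

recessive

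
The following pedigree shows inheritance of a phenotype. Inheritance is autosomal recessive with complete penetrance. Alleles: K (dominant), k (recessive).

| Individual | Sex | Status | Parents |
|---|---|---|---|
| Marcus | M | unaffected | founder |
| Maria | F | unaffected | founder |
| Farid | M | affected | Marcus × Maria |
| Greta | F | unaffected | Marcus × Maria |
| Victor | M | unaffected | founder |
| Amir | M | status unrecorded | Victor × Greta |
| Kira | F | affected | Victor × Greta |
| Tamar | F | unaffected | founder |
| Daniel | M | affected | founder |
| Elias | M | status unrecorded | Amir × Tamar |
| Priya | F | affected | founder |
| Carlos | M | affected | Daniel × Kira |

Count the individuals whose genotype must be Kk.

4

Obligate heterozygotes: Marcus is unaffected so carries K and passed k to Farid (kk), so Marcus is Kk; Maria is unaffected so carries K and passed k to Farid (kk), so Maria is Kk; Greta is unaffected so carries K and passed k to Kira (kk), so Greta is Kk; Victor is unaffected so carries K and passed k to Kira (kk), so Victor is Kk.
Every other individual is either homozygous by phenotype or has at least one consistent homozygous assignment, so the count is 4.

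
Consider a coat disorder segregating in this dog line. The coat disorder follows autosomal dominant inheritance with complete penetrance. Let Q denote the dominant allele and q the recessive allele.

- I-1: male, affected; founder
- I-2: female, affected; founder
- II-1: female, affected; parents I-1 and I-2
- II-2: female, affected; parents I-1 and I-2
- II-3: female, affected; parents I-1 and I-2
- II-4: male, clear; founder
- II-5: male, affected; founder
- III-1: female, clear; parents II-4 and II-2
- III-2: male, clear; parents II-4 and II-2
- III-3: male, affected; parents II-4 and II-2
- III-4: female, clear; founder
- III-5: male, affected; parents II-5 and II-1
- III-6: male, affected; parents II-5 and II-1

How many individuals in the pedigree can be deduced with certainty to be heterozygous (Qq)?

2

Obligate heterozygotes: II-2 is affected so carries Q and passed q to III-1 (qq), so II-2 is Qq; III-3 is affected so carries Q and received q from II-4 (qq), so III-3 is Qq.
Every other individual is either homozygous by phenotype or has at least one consistent homozygous assignment, so the count is 2.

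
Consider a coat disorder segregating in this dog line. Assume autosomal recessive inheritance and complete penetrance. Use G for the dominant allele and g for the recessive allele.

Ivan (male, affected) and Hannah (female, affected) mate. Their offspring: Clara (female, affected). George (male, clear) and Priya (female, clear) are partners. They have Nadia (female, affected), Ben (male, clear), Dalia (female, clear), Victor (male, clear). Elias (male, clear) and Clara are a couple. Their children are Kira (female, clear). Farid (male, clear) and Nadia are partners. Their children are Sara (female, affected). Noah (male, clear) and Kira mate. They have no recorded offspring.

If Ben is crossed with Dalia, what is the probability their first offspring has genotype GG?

George is clear so carries G and passed g to Nadia (gg), so George is Gg.
Priya is clear so carries G and passed g to Nadia (gg), so Priya is Gg.
Ben is a clear offspring of George (Gg) × Priya (Gg), whose cross gives 1/4 GG : 1/2 Gg : 1/4 gg; conditioning on being clear, Ben is GG with probability 1/3, Gg with probability 2/3.
Dalia is a clear offspring of George (Gg) × Priya (Gg), whose cross gives 1/4 GG : 1/2 Gg : 1/4 gg; conditioning on being clear, Dalia is GG with probability 1/3, Gg with probability 2/3.
Summing over parental genotype combinations, P(offspring has genotype GG) = 1/9·1 + 2/9·1/2 + 2/9·1/2 + 4/9·1/4 = 4/9.

4/9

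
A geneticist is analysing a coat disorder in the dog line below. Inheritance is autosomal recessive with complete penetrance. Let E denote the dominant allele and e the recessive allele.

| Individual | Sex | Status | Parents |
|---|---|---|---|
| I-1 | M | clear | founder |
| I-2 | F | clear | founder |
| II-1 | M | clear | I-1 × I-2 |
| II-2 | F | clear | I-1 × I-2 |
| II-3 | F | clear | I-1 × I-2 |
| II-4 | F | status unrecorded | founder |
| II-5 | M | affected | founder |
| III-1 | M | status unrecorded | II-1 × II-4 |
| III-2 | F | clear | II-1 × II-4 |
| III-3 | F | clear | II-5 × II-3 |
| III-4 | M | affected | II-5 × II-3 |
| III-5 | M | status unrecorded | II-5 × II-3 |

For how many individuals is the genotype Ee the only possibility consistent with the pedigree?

2

Obligate heterozygotes: II-3 is clear so carries E and passed e to III-4 (ee), so II-3 is Ee; III-3 is clear so carries E and received e from II-5 (ee), so III-3 is Ee.
Every other individual is either homozygous by phenotype or has at least one consistent homozygous assignment, so the count is 2.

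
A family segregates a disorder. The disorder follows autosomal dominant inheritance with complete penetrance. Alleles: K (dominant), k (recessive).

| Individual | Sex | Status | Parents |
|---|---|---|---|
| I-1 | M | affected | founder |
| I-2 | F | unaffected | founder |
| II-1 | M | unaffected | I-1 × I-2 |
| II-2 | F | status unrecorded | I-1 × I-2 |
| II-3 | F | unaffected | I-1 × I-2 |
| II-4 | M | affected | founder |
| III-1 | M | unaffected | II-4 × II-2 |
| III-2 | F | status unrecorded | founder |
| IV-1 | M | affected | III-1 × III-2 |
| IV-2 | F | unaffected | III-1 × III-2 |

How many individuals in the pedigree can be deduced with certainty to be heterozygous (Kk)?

4

Obligate heterozygotes: I-1 is affected so carries K and passed k to II-1 (kk), so I-1 is Kk; II-4 is affected so carries K and passed k to III-1 (kk), so II-4 is Kk; III-2 passed K to IV-1 (Kk, whose k came from III-1) and passed k to IV-2 (kk), so III-2 is Kk; IV-1 is affected so carries K and received k from III-1 (kk), so IV-1 is Kk.
Every other individual is either homozygous by phenotype or has at least one consistent homozygous assignment, so the count is 4.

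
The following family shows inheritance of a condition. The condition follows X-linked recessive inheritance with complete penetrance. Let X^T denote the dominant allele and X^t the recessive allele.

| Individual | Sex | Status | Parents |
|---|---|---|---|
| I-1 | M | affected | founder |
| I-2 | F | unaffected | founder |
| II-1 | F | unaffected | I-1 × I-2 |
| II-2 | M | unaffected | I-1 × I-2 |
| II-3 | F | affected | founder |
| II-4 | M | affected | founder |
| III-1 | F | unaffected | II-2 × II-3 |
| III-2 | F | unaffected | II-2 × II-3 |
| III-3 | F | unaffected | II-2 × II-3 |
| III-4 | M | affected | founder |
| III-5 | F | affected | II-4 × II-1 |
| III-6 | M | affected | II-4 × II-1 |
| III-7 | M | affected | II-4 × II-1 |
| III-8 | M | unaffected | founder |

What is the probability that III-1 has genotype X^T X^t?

III-1 is unaffected so carries T and received t from II-3 (X^t X^t), so III-1 is X^T X^t, giving P(X^T X^t) = 1.

1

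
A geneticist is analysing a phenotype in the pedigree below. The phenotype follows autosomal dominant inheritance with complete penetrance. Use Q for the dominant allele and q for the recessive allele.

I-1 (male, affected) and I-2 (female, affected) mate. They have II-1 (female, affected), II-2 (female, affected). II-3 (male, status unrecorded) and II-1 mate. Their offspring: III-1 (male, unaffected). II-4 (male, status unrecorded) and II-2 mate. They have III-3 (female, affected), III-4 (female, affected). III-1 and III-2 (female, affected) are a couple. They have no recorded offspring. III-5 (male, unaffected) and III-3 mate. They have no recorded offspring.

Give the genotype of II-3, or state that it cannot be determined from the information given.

II-3's phenotype is unrecorded, and no parent or child forces a single allele at both positions; consistent genotype assignments exist with II-3 as Qq or qq.

cannot be determined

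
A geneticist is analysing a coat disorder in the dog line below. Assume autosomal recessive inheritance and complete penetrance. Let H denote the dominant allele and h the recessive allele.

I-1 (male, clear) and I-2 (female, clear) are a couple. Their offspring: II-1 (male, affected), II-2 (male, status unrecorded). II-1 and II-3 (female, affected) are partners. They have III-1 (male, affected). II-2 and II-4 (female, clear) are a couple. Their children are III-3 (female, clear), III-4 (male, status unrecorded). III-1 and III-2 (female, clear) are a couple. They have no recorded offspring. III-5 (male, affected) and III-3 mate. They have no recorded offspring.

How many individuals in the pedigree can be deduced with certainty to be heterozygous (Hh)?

Obligate heterozygotes: I-1 is clear so carries H and passed h to II-1 (hh), so I-1 is Hh; I-2 is clear so carries H and passed h to II-1 (hh), so I-2 is Hh.
Every other individual is either homozygous by phenotype or has at least one consistent homozygous assignment, so the count is 2.

2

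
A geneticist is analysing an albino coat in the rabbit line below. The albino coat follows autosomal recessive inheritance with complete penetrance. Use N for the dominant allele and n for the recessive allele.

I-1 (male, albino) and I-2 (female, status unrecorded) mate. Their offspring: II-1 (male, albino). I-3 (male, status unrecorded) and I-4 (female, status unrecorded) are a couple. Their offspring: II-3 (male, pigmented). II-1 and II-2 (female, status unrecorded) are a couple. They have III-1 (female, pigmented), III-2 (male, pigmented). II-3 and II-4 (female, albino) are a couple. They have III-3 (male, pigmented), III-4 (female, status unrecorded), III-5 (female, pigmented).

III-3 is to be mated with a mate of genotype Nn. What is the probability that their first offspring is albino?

1/4

III-3 is pigmented so carries N and received n from II-4 (nn), so III-3 is Nn.
The cross gives 1/4 NN : 1/2 Nn : 1/4 nn, so P(offspring is albino) = 1/4.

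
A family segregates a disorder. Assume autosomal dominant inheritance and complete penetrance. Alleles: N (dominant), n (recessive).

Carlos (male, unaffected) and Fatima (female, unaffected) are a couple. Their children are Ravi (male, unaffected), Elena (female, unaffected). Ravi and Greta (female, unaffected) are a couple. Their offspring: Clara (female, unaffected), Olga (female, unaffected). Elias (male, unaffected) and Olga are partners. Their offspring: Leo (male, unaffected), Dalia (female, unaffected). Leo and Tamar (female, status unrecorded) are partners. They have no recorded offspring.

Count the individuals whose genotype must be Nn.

No individual's genotype is forced to Nn by the pedigree, so the count is 0.

0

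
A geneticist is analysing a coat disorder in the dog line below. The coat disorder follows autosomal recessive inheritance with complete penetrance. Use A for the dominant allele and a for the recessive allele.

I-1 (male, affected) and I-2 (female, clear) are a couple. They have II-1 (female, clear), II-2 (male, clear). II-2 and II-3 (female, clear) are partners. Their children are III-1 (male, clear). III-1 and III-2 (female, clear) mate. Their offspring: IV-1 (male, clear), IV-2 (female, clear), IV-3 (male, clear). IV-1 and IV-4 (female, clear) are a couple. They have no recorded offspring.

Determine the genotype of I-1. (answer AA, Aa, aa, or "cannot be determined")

I-1 is affected, so I-1 is aa.

aa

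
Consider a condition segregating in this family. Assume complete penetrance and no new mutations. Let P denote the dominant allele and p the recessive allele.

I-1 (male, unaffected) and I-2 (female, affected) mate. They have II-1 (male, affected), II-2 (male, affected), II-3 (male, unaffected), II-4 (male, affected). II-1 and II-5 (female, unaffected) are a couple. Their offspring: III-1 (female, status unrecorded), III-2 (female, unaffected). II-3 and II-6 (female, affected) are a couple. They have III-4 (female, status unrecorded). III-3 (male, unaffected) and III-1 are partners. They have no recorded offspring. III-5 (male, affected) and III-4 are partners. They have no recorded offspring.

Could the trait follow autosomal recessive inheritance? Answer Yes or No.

Yes

A consistent assignment under autosomal recessive exists: I-1 Pp, I-2 pp, II-1 pp, II-2 pp, II-3 Pp, II-4 pp, II-5 PP, II-6 pp, III-1 Pp, III-2 Pp, III-3 PP, III-4 Pp, III-5 pp.
In this assignment every recorded phenotype matches its genotype and every non-founder's genotype is obtainable from its parents' genotypes, so the pedigree is consistent.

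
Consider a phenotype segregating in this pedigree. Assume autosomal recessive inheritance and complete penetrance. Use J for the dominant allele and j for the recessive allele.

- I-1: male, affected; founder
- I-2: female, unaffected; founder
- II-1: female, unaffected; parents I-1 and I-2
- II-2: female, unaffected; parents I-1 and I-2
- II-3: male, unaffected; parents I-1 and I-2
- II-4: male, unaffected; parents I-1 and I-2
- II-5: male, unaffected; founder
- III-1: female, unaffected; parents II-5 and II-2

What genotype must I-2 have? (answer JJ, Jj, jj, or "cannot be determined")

cannot be determined

I-2's phenotype allows JJ or Jj, and no parent or child forces a single allele at both positions; consistent genotype assignments exist with I-2 as JJ or Jj.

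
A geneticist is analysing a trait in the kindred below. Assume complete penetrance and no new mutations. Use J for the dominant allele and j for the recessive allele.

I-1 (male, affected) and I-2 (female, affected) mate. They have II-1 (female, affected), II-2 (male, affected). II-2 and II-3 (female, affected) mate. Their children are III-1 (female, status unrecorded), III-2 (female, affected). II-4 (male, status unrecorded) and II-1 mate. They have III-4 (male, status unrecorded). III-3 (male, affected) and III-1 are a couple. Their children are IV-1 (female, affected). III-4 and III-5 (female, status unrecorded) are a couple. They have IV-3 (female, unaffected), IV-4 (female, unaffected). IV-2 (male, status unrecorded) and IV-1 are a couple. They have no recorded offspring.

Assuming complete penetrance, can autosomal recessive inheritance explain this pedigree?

A consistent assignment under autosomal recessive exists: I-1 jj, I-2 jj, II-1 jj, II-2 jj, II-3 jj, II-4 JJ, III-1 jj, III-2 jj, III-3 jj, III-4 Jj, III-5 JJ, IV-1 jj, IV-2 JJ, IV-3 JJ, IV-4 JJ.
In this assignment every recorded phenotype matches its genotype and every non-founder's genotype is obtainable from its parents' genotypes, so the pedigree is consistent.

Yes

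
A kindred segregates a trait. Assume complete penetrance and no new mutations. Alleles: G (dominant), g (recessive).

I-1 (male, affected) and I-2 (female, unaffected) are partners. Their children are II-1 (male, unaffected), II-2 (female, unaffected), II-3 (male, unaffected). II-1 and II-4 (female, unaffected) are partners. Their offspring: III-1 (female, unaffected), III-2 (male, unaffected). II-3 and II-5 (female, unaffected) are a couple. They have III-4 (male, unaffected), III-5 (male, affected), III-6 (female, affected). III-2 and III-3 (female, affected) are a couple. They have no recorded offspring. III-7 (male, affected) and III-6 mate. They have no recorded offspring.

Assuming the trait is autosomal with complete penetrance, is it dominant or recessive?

recessive

II-3 and II-5 are both unaffected yet have an affected child III-5. Under dominance, an affected child requires at least one affected parent, so the trait cannot be dominant.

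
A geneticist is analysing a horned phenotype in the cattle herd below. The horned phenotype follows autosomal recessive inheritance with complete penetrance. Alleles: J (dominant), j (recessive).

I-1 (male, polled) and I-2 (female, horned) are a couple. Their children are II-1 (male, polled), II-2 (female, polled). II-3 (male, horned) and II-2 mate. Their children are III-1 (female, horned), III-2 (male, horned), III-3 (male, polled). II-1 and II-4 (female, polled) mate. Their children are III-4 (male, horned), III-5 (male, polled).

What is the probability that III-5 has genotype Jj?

II-1 is polled so carries J and received j from I-2 (jj), so II-1 is Jj.
II-4 is polled so carries J and passed j to III-4 (jj), so II-4 is Jj.
Their cross gives offspring ratios 1/4 JJ : 1/2 Jj : 1/4 jj. Conditioning on III-5 being polled, P(Jj) = 1/2 / 3/4 = 2/3.

2/3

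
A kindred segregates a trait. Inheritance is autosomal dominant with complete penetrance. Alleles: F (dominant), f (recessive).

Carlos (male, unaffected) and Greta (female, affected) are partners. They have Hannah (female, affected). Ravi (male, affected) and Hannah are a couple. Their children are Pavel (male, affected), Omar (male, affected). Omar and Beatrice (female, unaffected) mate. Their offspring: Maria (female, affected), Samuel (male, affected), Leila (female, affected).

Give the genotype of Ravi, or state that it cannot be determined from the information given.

cannot be determined

Ravi's phenotype allows FF or Ff, and no parent or child forces a single allele at both positions; consistent genotype assignments exist with Ravi as FF or Ff.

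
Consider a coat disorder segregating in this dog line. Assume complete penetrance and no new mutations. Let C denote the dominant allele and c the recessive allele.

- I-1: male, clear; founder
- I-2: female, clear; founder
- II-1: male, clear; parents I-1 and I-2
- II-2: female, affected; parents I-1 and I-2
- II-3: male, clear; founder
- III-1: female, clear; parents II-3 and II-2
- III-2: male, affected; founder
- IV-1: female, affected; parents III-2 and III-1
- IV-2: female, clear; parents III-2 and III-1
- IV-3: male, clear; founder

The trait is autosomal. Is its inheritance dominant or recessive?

I-1 and I-2 are both clear yet have an affected child II-2. Under dominance, an affected child requires at least one affected parent, so the trait cannot be dominant.

recessive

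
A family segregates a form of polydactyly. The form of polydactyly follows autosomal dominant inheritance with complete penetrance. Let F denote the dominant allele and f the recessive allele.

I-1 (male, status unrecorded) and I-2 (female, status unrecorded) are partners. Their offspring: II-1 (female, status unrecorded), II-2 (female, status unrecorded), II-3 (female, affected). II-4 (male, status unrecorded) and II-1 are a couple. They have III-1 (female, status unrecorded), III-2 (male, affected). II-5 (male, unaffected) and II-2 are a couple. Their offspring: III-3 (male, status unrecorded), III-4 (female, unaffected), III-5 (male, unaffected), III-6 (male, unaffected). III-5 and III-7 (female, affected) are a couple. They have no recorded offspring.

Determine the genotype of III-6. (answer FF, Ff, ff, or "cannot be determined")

ff

III-6 is unaffected, so III-6 is ff.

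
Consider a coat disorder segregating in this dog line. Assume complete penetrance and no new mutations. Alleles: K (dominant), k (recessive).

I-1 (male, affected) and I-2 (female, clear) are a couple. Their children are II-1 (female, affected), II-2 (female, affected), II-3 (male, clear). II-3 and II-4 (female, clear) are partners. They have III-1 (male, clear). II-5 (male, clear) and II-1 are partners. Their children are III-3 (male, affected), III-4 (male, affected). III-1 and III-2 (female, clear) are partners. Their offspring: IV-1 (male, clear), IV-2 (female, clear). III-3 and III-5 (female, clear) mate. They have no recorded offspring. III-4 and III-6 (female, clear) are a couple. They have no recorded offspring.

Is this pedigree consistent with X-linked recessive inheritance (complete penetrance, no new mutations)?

Yes

A consistent assignment under X-linked recessive exists: I-1 X^k Y, I-2 X^K X^k, II-1 X^k X^k, II-2 X^k X^k, II-3 X^K Y, II-4 X^K X^K, II-5 X^K Y, III-1 X^K Y, III-2 X^K X^K, III-3 X^k Y, III-4 X^k Y, III-5 X^K X^K, III-6 X^K X^K, IV-1 X^K Y, IV-2 X^K X^K.
In this assignment every recorded phenotype matches its genotype and every non-founder's genotype is obtainable from its parents' genotypes, so the pedigree is consistent.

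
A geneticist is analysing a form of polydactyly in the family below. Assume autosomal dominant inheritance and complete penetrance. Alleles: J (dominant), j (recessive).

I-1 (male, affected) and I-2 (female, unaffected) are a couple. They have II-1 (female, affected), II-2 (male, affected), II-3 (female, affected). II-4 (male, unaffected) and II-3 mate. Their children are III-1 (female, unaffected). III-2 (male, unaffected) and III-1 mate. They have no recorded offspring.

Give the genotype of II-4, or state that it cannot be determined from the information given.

jj

II-4 is unaffected, so II-4 is jj.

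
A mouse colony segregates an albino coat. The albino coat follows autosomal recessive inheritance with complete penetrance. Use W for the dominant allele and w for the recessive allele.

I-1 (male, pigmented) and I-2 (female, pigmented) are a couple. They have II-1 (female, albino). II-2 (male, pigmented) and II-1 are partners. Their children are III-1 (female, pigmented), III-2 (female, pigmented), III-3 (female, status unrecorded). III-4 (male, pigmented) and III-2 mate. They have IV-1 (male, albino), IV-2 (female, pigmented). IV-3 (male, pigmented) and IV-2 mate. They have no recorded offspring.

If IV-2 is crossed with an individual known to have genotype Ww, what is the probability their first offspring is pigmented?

5/6

III-4 is pigmented so carries W and passed w to IV-1 (ww), so III-4 is Ww.
III-2 is pigmented so carries W and received w from II-1 (ww), so III-2 is Ww.
IV-2 is a pigmented offspring of III-4 (Ww) × III-2 (Ww), whose cross gives 1/4 WW : 1/2 Ww : 1/4 ww; conditioning on being pigmented, IV-2 is WW with probability 1/3, Ww with probability 2/3.
Summing over parental genotype combinations, P(offspring is pigmented) = 1/3·1 + 2/3·3/4 = 5/6.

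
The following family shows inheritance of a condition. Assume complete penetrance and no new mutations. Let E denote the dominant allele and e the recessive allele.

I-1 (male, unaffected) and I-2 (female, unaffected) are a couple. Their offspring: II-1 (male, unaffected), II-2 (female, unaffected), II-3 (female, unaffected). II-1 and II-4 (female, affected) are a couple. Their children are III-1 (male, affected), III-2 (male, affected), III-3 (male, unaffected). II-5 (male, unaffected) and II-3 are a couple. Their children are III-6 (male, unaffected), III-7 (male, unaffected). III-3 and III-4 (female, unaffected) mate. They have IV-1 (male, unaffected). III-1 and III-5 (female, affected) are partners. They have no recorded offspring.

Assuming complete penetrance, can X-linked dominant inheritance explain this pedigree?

Yes

A consistent assignment under X-linked dominant exists: I-1 X^e Y, I-2 X^e X^e, II-1 X^e Y, II-2 X^e X^e, II-3 X^e X^e, II-4 X^E X^e, II-5 X^e Y, III-1 X^E Y, III-2 X^E Y, III-3 X^e Y, III-4 X^e X^e, III-5 X^E X^E, III-6 X^e Y, III-7 X^e Y, IV-1 X^e Y.
In this assignment every recorded phenotype matches its genotype and every non-founder's genotype is obtainable from its parents' genotypes, so the pedigree is consistent.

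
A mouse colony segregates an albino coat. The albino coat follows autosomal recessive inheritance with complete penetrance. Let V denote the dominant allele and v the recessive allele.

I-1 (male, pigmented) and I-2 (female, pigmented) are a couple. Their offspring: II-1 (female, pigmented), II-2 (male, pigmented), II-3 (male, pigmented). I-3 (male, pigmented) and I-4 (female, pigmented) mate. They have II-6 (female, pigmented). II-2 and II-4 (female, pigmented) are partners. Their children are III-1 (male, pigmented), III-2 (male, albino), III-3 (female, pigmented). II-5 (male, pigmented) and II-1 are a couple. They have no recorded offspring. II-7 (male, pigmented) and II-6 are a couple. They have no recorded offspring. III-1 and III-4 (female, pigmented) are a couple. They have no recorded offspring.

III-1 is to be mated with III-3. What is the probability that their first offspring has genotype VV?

II-2 is pigmented so carries V and passed v to III-2 (vv), so II-2 is Vv.
II-4 is pigmented so carries V and passed v to III-2 (vv), so II-4 is Vv.
III-1 is a pigmented offspring of II-2 (Vv) × II-4 (Vv), whose cross gives 1/4 VV : 1/2 Vv : 1/4 vv; conditioning on being pigmented, III-1 is VV with probability 1/3, Vv with probability 2/3.
III-3 is a pigmented offspring of II-2 (Vv) × II-4 (Vv), whose cross gives 1/4 VV : 1/2 Vv : 1/4 vv; conditioning on being pigmented, III-3 is VV with probability 1/3, Vv with probability 2/3.
Summing over parental genotype combinations, P(offspring has genotype VV) = 1/9·1 + 2/9·1/2 + 2/9·1/2 + 4/9·1/4 = 4/9.

4/9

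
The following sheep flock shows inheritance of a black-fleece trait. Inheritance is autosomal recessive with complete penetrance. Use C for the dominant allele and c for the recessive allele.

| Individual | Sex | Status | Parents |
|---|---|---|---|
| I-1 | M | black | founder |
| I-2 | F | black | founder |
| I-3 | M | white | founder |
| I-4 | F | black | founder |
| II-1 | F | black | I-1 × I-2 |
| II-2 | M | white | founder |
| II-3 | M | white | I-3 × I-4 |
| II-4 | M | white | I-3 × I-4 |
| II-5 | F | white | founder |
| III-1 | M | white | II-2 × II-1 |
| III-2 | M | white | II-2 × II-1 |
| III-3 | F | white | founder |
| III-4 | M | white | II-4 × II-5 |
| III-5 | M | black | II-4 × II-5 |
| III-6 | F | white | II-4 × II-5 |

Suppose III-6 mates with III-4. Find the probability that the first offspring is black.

1/9

II-4 is white so carries C and received c from I-4 (cc), so II-4 is Cc.
II-5 is white so carries C and passed c to III-5 (cc), so II-5 is Cc.
III-6 is a white offspring of II-4 (Cc) × II-5 (Cc), whose cross gives 1/4 CC : 1/2 Cc : 1/4 cc; conditioning on being white, III-6 is CC with probability 1/3, Cc with probability 2/3.
III-4 is a white offspring of II-4 (Cc) × II-5 (Cc), whose cross gives 1/4 CC : 1/2 Cc : 1/4 cc; conditioning on being white, III-4 is CC with probability 1/3, Cc with probability 2/3.
Summing over parental genotype combinations, P(offspring is black) = 4/9·1/4 = 1/9.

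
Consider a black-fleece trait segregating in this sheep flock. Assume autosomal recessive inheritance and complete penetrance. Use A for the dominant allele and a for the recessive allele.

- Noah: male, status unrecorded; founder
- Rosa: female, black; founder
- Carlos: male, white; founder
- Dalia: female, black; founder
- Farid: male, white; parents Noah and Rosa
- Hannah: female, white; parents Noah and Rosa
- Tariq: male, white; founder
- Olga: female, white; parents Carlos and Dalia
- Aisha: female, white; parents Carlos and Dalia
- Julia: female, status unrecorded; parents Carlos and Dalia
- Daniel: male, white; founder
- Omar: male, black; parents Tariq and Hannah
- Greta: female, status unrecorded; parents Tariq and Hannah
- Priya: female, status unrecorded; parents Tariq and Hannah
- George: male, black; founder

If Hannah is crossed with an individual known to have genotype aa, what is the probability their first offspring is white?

1/2

Hannah is white so carries A and received a from Rosa (aa), so Hannah is Aa.
The cross gives 1/2 Aa : 1/2 aa, so P(offspring is white) = 1/2.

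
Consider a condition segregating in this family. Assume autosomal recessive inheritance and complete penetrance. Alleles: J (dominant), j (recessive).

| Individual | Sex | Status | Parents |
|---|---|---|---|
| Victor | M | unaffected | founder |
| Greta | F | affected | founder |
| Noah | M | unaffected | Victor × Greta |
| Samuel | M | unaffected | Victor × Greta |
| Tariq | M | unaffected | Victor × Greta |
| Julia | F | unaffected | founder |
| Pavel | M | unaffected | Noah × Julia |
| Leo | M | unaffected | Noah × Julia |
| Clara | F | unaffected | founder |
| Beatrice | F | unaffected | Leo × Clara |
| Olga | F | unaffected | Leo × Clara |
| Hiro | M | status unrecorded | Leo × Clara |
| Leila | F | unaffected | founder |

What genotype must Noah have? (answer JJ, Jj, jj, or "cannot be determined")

Jj

From phenotype alone, Noah is JJ or Jj.
Noah is unaffected so carries J and received j from Greta (jj), so Noah is Jj.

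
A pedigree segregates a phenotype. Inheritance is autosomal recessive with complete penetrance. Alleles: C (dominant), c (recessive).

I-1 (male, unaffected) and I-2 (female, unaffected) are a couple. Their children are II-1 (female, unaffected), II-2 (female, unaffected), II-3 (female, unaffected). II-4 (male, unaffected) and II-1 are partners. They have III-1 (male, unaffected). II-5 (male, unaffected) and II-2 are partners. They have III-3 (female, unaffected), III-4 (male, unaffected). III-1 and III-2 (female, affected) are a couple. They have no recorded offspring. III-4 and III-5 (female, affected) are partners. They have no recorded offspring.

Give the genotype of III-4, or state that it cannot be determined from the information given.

cannot be determined

III-4's phenotype allows CC or Cc, and no parent or child forces a single allele at both positions; consistent genotype assignments exist with III-4 as CC or Cc.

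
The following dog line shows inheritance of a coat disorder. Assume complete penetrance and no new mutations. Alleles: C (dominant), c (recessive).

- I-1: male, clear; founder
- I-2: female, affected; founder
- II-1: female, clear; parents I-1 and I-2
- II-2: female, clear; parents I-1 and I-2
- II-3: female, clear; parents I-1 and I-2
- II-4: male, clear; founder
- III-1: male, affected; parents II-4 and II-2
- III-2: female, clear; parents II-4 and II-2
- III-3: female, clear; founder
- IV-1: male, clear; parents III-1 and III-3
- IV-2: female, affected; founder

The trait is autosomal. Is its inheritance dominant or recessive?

II-4 and II-2 are both clear yet have an affected child III-1. Under dominance, an affected child requires at least one affected parent, so the trait cannot be dominant.

recessive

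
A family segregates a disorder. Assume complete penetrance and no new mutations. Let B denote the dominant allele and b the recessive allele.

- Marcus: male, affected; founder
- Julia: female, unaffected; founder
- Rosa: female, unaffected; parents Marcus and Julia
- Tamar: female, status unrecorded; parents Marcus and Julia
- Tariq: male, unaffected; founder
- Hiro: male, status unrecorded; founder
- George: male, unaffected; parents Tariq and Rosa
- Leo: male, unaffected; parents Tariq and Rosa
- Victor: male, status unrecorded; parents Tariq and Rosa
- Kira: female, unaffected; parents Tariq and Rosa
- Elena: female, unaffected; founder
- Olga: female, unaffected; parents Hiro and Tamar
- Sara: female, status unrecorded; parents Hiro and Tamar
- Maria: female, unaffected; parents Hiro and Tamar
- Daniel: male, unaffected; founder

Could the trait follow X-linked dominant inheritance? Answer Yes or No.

Under X-linked dominant, Rosa (unaffected, female) cannot arise from Marcus (affected) × Julia (unaffected).

No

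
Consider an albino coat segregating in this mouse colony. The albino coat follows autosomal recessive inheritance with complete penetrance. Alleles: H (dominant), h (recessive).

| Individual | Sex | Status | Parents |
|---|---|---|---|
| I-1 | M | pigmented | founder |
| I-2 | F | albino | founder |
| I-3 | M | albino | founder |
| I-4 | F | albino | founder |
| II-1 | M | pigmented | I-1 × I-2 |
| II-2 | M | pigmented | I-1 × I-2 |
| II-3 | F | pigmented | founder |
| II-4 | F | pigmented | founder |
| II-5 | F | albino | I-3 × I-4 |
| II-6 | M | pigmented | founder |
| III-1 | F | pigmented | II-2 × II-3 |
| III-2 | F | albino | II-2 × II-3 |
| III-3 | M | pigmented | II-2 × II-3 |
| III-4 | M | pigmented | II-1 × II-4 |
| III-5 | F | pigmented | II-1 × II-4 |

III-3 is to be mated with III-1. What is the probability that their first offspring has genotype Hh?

II-2 is pigmented so carries H and received h from I-2 (hh), so II-2 is Hh.
II-3 is pigmented so carries H and passed h to III-2 (hh), so II-3 is Hh.
III-3 is a pigmented offspring of II-2 (Hh) × II-3 (Hh), whose cross gives 1/4 HH : 1/2 Hh : 1/4 hh; conditioning on being pigmented, III-3 is HH with probability 1/3, Hh with probability 2/3.
III-1 is a pigmented offspring of II-2 (Hh) × II-3 (Hh), whose cross gives 1/4 HH : 1/2 Hh : 1/4 hh; conditioning on being pigmented, III-1 is HH with probability 1/3, Hh with probability 2/3.
Summing over parental genotype combinations, P(offspring has genotype Hh) = 2/9·1/2 + 2/9·1/2 + 4/9·1/2 = 4/9.

4/9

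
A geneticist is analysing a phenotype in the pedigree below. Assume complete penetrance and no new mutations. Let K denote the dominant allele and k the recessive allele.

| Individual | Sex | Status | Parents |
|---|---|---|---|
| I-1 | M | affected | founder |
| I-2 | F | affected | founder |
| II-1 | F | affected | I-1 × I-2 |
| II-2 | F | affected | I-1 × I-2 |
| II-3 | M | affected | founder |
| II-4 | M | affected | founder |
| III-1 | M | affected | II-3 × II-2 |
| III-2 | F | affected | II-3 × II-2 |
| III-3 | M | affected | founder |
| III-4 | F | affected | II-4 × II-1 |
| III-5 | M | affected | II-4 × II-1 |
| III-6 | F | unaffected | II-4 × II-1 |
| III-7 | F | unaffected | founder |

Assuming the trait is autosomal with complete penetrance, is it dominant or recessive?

II-4 and II-1 are both affected yet have an unaffected child III-6. Under a recessive model two affected parents are homozygous and every child would be affected, so the trait cannot be recessive.

dominant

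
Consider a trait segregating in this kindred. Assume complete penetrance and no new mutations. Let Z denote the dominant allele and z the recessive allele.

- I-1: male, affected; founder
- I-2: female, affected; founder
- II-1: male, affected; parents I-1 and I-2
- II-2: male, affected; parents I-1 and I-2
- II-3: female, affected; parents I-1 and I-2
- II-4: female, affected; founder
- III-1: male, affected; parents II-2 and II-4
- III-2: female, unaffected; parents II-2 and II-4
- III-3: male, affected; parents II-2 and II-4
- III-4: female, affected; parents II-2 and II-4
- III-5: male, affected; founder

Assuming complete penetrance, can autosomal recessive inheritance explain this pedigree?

Under autosomal recessive, III-2 (unaffected, female) cannot arise from II-2 (affected) × II-4 (affected).

No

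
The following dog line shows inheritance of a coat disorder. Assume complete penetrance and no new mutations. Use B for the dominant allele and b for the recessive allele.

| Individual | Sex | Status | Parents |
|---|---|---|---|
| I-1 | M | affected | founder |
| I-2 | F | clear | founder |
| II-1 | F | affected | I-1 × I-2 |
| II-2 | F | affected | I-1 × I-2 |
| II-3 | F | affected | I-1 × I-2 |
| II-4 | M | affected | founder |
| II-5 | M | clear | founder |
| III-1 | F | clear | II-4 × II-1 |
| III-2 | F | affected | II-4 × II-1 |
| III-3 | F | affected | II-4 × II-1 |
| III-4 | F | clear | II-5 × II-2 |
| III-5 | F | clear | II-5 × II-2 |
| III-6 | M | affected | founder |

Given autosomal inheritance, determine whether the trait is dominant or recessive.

dominant

II-4 and II-1 are both affected yet have a clear child III-1. Under a recessive model two affected parents are homozygous and every child would be affected, so the trait cannot be recessive.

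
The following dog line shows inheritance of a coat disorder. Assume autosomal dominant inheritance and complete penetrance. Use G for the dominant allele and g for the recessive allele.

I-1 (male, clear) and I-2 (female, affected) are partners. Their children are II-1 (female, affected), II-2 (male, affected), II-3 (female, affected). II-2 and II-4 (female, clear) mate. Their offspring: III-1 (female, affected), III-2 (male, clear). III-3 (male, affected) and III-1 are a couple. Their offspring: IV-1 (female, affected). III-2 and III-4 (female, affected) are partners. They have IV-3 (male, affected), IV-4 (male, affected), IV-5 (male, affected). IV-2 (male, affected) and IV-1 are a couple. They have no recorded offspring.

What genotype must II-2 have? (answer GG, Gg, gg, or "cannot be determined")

Gg

From phenotype alone, II-2 is GG or Gg.
II-2 is affected so carries G and received g from I-1 (gg), so II-2 is Gg.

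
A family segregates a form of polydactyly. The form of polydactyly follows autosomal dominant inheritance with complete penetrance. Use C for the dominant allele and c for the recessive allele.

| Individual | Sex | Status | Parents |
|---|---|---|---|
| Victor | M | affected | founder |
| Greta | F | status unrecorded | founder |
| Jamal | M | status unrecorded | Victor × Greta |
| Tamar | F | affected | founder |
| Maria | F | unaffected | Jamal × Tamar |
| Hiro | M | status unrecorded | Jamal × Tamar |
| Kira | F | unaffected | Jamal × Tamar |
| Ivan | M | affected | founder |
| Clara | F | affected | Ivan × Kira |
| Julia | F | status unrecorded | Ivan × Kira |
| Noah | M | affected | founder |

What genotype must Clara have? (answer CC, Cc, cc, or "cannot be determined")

Cc

From phenotype alone, Clara is CC or Cc.
Clara is affected so carries C and received c from Kira (cc), so Clara is Cc.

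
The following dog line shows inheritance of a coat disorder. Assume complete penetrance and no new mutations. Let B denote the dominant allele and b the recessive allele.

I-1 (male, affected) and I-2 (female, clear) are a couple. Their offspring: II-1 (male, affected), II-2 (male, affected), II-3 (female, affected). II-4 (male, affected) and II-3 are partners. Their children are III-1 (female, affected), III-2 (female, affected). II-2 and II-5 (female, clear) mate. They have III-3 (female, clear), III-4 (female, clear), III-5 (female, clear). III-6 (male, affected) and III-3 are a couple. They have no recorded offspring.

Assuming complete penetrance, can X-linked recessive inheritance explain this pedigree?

Yes

A consistent assignment under X-linked recessive exists: I-1 X^b Y, I-2 X^B X^b, II-1 X^b Y, II-2 X^b Y, II-3 X^b X^b, II-4 X^b Y, II-5 X^B X^B, III-1 X^b X^b, III-2 X^b X^b, III-3 X^B X^b, III-4 X^B X^b, III-5 X^B X^b, III-6 X^b Y.
In this assignment every recorded phenotype matches its genotype and every non-founder's genotype is obtainable from its parents' genotypes, so the pedigree is consistent.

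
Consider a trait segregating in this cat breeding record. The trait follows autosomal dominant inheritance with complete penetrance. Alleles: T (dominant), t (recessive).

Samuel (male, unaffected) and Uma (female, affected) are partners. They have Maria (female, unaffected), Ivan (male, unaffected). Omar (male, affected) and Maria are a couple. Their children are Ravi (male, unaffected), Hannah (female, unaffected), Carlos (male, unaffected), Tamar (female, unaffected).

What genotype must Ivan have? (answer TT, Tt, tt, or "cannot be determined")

Ivan is unaffected, so Ivan is tt.

tt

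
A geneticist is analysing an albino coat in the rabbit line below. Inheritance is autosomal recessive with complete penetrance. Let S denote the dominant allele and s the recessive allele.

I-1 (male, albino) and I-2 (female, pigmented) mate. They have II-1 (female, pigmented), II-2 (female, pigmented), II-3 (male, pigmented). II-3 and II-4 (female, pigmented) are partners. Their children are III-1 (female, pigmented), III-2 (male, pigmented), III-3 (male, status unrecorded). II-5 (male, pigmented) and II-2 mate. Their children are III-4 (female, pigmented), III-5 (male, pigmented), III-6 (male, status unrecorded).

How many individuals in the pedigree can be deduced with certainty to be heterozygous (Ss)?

Obligate heterozygotes: II-1 is pigmented so carries S and received s from I-1 (ss), so II-1 is Ss; II-2 is pigmented so carries S and received s from I-1 (ss), so II-2 is Ss; II-3 is pigmented so carries S and received s from I-1 (ss), so II-3 is Ss.
Every other individual is either homozygous by phenotype or has at least one consistent homozygous assignment, so the count is 3.

3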